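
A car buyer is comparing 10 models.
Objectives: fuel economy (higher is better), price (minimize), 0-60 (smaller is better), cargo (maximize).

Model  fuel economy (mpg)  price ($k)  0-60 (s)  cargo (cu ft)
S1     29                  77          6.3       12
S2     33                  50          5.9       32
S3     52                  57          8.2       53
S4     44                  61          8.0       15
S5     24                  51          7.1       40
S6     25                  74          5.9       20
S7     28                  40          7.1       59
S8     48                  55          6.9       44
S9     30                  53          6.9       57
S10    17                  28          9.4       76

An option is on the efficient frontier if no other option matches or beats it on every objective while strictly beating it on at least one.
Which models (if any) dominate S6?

S2

S2: fuel economy 33≥25, price 50≤74, 0-60 5.9≤5.9, cargo 32≥20 — dominates S6.
Others (S1, S3, S4, S5, S7, S8, S9, S10) are each worse than S6 on at least one objective.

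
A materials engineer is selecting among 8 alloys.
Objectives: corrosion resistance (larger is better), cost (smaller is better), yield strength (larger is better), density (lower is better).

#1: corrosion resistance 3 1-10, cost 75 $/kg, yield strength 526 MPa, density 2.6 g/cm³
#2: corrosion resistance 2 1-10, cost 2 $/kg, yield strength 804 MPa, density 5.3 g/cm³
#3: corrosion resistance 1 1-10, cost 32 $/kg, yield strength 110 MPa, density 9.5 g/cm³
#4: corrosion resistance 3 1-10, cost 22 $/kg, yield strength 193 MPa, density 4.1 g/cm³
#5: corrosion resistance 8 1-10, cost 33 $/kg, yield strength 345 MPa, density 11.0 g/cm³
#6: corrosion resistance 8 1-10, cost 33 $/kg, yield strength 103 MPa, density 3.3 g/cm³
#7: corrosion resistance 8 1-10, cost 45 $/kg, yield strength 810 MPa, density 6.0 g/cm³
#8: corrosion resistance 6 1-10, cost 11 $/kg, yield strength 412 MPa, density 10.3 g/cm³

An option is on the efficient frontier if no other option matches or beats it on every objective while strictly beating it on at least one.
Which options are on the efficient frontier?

#1, #2, #4, #5, #6, #7, #8

#1: not dominated (best density).
#2: not dominated (best cost).
#3: dominated by #2 (corrosion resistance 2≥1, cost 2≤32, yield strength 804≥110, density 5.3≤9.5).
#4: not dominated.
#5: not dominated.
#6: not dominated.
#7: not dominated (best yield strength).
#8: not dominated.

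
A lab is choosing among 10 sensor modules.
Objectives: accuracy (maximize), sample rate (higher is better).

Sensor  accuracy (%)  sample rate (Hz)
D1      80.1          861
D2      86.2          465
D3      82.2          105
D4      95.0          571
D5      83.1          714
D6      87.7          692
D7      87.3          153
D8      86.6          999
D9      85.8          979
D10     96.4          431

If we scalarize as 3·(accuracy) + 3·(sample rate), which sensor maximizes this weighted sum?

D1: 3·80.1 + 3·861 = 2823.3
D2: 3·86.2 + 3·465 = 1653.6
D3: 3·82.2 + 3·105 = 561.6
D4: 3·95.0 + 3·571 = 1998.0
D5: 3·83.1 + 3·714 = 2391.3
D6: 3·87.7 + 3·692 = 2339.1
D7: 3·87.3 + 3·153 = 720.9
D8: 3·86.6 + 3·999 = 3256.8
D9: 3·85.8 + 3·979 = 3194.4
D10: 3·96.4 + 3·431 = 1582.2
Highest: D8 at 3256.8.

D8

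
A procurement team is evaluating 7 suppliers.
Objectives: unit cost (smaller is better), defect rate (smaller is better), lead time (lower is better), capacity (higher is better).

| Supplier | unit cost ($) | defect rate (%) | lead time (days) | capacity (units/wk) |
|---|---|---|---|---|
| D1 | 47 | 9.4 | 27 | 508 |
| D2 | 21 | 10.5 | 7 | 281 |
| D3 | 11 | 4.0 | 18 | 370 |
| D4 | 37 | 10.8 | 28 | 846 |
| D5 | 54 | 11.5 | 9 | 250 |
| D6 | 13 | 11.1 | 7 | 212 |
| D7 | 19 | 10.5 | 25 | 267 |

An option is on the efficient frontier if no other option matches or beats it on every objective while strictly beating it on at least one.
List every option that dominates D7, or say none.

D3

D3: unit cost 11≤19, defect rate 4.0≤10.5, lead time 18≤25, capacity 370≥267 — dominates D7.
Others (D1, D2, D4, D5, D6) are each worse than D7 on at least one objective.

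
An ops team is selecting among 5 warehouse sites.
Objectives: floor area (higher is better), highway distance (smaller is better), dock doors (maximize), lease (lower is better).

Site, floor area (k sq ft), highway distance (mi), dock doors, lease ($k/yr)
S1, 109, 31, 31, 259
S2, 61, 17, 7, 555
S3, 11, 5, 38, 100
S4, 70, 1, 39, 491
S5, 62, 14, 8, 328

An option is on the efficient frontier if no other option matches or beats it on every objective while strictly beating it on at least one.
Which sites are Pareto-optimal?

S1: not dominated (best floor area).
S2: dominated by S4 (floor area 70≥61, highway distance 1≤17, dock doors 39≥7, lease 491≤555).
S3: not dominated (best lease).
S4: not dominated (best highway distance).
S5: not dominated.

S1, S3, S4, S5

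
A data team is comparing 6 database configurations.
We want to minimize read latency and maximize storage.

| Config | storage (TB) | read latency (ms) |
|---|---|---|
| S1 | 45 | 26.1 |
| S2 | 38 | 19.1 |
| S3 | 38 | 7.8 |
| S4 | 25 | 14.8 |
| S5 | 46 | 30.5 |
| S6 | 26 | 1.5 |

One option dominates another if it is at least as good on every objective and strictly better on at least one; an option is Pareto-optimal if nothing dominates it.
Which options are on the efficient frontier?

S1, S3, S5, S6

S1: not dominated.
S2: dominated by S3 (storage 38≥38, read latency 7.8≤19.1).
S3: not dominated.
S4: dominated by S3 (storage 38≥25, read latency 7.8≤14.8).
S5: not dominated (best storage).
S6: not dominated (best read latency).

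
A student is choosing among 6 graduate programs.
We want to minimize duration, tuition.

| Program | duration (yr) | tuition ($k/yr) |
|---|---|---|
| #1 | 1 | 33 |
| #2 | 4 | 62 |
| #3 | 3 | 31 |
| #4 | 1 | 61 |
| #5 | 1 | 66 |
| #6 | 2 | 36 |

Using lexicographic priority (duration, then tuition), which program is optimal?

First minimize duration: best is 1, kept {#1, #4, #5}.
Then minimize tuition: best is 33, kept {#1}.

#1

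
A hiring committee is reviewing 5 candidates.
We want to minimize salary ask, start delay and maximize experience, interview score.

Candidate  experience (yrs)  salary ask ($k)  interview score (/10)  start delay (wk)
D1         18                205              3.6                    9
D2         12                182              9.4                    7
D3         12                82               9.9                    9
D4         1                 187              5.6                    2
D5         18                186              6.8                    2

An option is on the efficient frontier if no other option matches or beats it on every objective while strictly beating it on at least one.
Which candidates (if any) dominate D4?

D5: experience 18≥1, salary ask 186≤187, interview score 6.8≥5.6, start delay 2≤2 — dominates D4.
Others (D1, D2, D3) are each worse than D4 on at least one objective.

D5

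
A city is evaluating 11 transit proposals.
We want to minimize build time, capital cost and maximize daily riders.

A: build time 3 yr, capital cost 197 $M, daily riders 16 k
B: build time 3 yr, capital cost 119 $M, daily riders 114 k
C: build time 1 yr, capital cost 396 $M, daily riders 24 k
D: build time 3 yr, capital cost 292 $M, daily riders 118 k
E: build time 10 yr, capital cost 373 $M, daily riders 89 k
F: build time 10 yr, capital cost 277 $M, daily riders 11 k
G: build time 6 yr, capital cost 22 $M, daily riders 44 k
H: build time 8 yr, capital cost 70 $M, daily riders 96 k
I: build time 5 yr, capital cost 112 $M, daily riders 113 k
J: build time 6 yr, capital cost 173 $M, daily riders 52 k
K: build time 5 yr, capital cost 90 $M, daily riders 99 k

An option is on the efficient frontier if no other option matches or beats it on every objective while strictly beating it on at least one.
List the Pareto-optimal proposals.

B, C, D, G, H, I, K

A: dominated by B (build time 3≤3, capital cost 119≤197, daily riders 114≥16).
B: not dominated.
C: not dominated (best build time).
D: not dominated (best daily riders).
E: dominated by B (build time 3≤10, capital cost 119≤373, daily riders 114≥89).
F: dominated by A (build time 3≤10, capital cost 197≤277, daily riders 16≥11).
G: not dominated (best capital cost).
H: not dominated.
I: not dominated.
J: dominated by B (build time 3≤6, capital cost 119≤173, daily riders 114≥52).
K: not dominated.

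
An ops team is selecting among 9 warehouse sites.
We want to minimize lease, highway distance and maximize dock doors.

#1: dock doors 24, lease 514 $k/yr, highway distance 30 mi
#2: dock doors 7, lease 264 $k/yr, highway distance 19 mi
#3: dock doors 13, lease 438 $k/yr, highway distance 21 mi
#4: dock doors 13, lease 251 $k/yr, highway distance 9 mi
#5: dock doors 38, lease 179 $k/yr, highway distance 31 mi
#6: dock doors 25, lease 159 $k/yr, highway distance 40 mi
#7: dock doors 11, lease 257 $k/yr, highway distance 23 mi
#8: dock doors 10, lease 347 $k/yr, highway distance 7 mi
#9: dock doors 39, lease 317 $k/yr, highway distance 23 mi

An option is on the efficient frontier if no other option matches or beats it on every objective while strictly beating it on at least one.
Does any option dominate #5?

No

#1: worse on dock doors (24 vs 38).
#2: worse on dock doors (7 vs 38).
#3: worse on dock doors (13 vs 38).
#4: worse on dock doors (13 vs 38).
#6: worse on dock doors (25 vs 38).
#7: worse on dock doors (11 vs 38).
#8: worse on dock doors (10 vs 38).
#9: worse on lease (317 vs 179).
No option is at least as good as #5 on every objective and strictly better on one.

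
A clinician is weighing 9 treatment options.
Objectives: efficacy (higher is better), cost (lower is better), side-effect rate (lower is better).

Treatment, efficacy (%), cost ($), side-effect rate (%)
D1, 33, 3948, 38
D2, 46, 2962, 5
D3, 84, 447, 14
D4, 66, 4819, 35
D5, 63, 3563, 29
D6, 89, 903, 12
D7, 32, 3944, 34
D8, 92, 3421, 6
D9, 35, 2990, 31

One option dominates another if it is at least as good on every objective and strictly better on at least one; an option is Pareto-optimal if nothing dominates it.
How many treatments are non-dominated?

4

D1: dominated by D2 (efficacy 46≥33, cost 2962≤3948, side-effect rate 5≤38).
D2: not dominated (best side-effect rate).
D3: not dominated (best cost).
D4: dominated by D3 (efficacy 84≥66, cost 447≤4819, side-effect rate 14≤35).
D5: dominated by D3 (efficacy 84≥63, cost 447≤3563, side-effect rate 14≤29).
D6: not dominated.
D7: dominated by D2 (efficacy 46≥32, cost 2962≤3944, side-effect rate 5≤34).
D8: not dominated (best efficacy).
D9: dominated by D2 (efficacy 46≥35, cost 2962≤2990, side-effect rate 5≤31).
Pareto-optimal: D2, D3, D6, D8 → 4.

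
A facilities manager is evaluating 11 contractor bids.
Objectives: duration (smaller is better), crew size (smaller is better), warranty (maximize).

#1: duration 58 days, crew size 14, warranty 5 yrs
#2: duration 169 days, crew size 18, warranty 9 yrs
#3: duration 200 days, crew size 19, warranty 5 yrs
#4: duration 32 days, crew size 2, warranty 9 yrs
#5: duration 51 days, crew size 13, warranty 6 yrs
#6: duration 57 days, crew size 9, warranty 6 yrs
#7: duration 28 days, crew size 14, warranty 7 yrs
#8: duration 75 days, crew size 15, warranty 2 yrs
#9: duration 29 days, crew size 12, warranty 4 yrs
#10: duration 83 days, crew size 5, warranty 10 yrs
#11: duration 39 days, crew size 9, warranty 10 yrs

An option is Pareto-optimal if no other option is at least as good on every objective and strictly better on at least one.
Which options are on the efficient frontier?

#4, #7, #9, #10, #11

#1: dominated by #4 (duration 32≤58, crew size 2≤14, warranty 9≥5).
#2: dominated by #4 (duration 32≤169, crew size 2≤18, warranty 9≥9).
#3: dominated by #1 (duration 58≤200, crew size 14≤19, warranty 5≥5).
#4: not dominated (best crew size).
#5: dominated by #4 (duration 32≤51, crew size 2≤13, warranty 9≥6).
#6: dominated by #4 (duration 32≤57, crew size 2≤9, warranty 9≥6).
#7: not dominated (best duration).
#8: dominated by #1 (duration 58≤75, crew size 14≤15, warranty 5≥2).
#9: not dominated.
#10: not dominated.
#11: not dominated.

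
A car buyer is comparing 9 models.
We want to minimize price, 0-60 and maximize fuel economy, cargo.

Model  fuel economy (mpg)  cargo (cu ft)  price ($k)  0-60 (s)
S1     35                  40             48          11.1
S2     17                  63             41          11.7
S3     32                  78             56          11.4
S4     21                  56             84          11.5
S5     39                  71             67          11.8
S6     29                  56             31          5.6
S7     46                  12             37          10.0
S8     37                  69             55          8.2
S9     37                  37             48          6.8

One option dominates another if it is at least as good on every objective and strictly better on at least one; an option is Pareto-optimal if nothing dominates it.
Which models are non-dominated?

S1, S2, S3, S5, S6, S7, S8, S9

S1: not dominated.
S2: not dominated.
S3: not dominated (best cargo).
S4: dominated by S3 (fuel economy 32≥21, cargo 78≥56, price 56≤84, 0-60 11.4≤11.5).
S5: not dominated.
S6: not dominated (best price).
S7: not dominated (best fuel economy).
S8: not dominated.
S9: not dominated.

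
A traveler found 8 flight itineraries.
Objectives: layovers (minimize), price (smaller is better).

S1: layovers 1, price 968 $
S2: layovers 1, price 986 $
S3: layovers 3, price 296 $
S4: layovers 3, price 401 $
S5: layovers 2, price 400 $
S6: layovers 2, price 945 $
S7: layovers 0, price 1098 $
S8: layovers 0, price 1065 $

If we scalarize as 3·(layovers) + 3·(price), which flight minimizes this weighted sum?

S1: 3·1 + 3·968 = 2907
S2: 3·1 + 3·986 = 2961
S3: 3·3 + 3·296 = 897
S4: 3·3 + 3·401 = 1212
S5: 3·2 + 3·400 = 1206
S6: 3·2 + 3·945 = 2841
S7: 3·0 + 3·1098 = 3294
S8: 3·0 + 3·1065 = 3195
Lowest: S3 at 897.

S3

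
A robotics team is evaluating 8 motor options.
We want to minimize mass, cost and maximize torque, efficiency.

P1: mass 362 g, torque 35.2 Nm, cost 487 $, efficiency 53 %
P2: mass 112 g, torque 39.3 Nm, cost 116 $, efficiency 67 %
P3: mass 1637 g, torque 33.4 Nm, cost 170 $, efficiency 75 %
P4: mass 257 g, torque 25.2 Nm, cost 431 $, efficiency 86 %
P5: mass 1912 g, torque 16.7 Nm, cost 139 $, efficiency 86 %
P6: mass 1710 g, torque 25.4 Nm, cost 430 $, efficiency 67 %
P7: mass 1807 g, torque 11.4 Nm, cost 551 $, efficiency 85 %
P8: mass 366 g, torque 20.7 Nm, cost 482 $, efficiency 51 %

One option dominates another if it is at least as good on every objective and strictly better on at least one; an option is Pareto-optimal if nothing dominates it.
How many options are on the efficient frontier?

P1: dominated by P2 (mass 112≤362, torque 39.3≥35.2, cost 116≤487, efficiency 67≥53).
P2: not dominated (best mass).
P3: not dominated.
P4: not dominated.
P5: not dominated.
P6: dominated by P2 (mass 112≤1710, torque 39.3≥25.4, cost 116≤430, efficiency 67≥67).
P7: dominated by P4 (mass 257≤1807, torque 25.2≥11.4, cost 431≤551, efficiency 86≥85).
P8: dominated by P2 (mass 112≤366, torque 39.3≥20.7, cost 116≤482, efficiency 67≥51).
Pareto-optimal: P2, P3, P4, P5 → 4.

4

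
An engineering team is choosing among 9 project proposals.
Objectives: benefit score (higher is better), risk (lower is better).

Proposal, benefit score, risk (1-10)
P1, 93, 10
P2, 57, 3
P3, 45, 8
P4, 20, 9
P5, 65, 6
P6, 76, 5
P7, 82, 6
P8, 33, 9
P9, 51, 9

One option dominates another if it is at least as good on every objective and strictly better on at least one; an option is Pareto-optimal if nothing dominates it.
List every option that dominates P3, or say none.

P2: benefit score 57≥45, risk 3≤8 — dominates P3.
P5: benefit score 65≥45, risk 6≤8 — dominates P3.
P6: benefit score 76≥45, risk 5≤8 — dominates P3.
P7: benefit score 82≥45, risk 6≤8 — dominates P3.
Others (P1, P4, P8, P9) are each worse than P3 on at least one objective.

P2, P5, P6, P7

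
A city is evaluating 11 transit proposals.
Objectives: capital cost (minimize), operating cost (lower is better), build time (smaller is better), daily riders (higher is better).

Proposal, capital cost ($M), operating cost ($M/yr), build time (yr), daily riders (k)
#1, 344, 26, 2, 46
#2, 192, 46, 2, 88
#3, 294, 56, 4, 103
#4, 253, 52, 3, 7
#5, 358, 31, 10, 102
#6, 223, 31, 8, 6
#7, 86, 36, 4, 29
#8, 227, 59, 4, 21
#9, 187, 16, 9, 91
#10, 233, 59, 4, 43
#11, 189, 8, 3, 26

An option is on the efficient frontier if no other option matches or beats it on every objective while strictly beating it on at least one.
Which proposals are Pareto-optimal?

#1: not dominated.
#2: not dominated.
#3: not dominated (best daily riders).
#4: dominated by #2 (capital cost 192≤253, operating cost 46≤52, build time 2≤3, daily riders 88≥7).
#5: not dominated.
#6: dominated by #11 (capital cost 189≤223, operating cost 8≤31, build time 3≤8, daily riders 26≥6).
#7: not dominated (best capital cost).
#8: dominated by #2 (capital cost 192≤227, operating cost 46≤59, build time 2≤4, daily riders 88≥21).
#9: not dominated.
#10: dominated by #2 (capital cost 192≤233, operating cost 46≤59, build time 2≤4, daily riders 88≥43).
#11: not dominated (best operating cost).

#1, #2, #3, #5, #7, #9, #11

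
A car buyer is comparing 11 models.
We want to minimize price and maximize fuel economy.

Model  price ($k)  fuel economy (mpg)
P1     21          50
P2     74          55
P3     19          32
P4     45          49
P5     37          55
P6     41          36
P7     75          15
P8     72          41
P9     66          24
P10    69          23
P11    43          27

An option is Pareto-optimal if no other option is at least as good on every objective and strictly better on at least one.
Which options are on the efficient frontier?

P1, P3, P5

P1: not dominated.
P2: dominated by P5 (price 37≤74, fuel economy 55≥55).
P3: not dominated (best price).
P4: dominated by P1 (price 21≤45, fuel economy 50≥49).
P5: not dominated.
P6: dominated by P1 (price 21≤41, fuel economy 50≥36).
P7: dominated by P1 (price 21≤75, fuel economy 50≥15).
P8: dominated by P1 (price 21≤72, fuel economy 50≥41).
P9: dominated by P1 (price 21≤66, fuel economy 50≥24).
P10: dominated by P1 (price 21≤69, fuel economy 50≥23).
P11: dominated by P1 (price 21≤43, fuel economy 50≥27).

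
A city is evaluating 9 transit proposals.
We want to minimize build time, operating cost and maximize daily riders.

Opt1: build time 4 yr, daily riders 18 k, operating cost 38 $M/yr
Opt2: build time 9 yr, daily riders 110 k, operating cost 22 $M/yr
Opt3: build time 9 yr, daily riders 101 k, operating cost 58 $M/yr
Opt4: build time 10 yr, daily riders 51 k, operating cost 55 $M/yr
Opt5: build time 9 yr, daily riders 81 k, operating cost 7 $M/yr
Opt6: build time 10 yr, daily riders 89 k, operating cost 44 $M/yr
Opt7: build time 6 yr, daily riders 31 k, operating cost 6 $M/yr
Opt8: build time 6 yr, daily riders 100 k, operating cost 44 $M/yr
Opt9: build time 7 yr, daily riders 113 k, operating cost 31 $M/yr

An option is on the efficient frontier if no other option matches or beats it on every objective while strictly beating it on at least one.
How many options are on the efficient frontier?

6

Opt1: not dominated (best build time).
Opt2: not dominated.
Opt3: dominated by Opt2 (build time 9≤9, daily riders 110≥101, operating cost 22≤58).
Opt4: dominated by Opt2 (build time 9≤10, daily riders 110≥51, operating cost 22≤55).
Opt5: not dominated.
Opt6: dominated by Opt2 (build time 9≤10, daily riders 110≥89, operating cost 22≤44).
Opt7: not dominated (best operating cost).
Opt8: not dominated.
Opt9: not dominated (best daily riders).
Pareto-optimal: Opt1, Opt2, Opt5, Opt7, Opt8, Opt9 → 6.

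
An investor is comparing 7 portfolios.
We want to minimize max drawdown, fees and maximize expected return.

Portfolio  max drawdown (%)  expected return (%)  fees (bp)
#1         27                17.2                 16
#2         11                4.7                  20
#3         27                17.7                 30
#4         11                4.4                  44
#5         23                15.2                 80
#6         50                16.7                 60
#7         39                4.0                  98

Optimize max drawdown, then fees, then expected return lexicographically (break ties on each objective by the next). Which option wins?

#2

First minimize max drawdown: best is 11, kept {#2, #4}.
Then minimize fees: best is 20, kept {#2}.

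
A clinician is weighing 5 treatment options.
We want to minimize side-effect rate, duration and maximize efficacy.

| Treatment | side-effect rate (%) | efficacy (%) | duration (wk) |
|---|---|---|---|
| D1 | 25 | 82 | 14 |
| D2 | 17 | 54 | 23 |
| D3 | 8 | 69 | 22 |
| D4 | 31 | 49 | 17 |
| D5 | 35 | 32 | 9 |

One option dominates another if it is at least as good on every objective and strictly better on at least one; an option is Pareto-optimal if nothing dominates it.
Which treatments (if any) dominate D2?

D3: side-effect rate 8≤17, efficacy 69≥54, duration 22≤23 — dominates D2.
Others (D1, D4, D5) are each worse than D2 on at least one objective.

D3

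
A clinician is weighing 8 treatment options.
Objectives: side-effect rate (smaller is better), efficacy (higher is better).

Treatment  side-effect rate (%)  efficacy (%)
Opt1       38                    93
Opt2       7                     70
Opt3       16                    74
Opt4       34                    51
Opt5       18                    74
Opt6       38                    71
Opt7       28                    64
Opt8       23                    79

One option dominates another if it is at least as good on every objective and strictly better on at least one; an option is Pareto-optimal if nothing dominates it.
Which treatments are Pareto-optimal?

Opt1, Opt2, Opt3, Opt8

Opt1: not dominated (best efficacy).
Opt2: not dominated (best side-effect rate).
Opt3: not dominated.
Opt4: dominated by Opt2 (side-effect rate 7≤34, efficacy 70≥51).
Opt5: dominated by Opt3 (side-effect rate 16≤18, efficacy 74≥74).
Opt6: dominated by Opt1 (side-effect rate 38≤38, efficacy 93≥71).
Opt7: dominated by Opt2 (side-effect rate 7≤28, efficacy 70≥64).
Opt8: not dominated.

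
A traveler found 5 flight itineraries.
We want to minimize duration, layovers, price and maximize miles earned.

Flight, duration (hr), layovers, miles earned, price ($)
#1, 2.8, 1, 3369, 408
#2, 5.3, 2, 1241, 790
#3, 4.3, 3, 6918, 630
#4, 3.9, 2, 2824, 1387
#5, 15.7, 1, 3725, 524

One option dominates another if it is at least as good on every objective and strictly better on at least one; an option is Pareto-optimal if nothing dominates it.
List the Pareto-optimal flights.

#1: not dominated (best duration).
#2: dominated by #1 (duration 2.8≤5.3, layovers 1≤2, miles earned 3369≥1241, price 408≤790).
#3: not dominated (best miles earned).
#4: dominated by #1 (duration 2.8≤3.9, layovers 1≤2, miles earned 3369≥2824, price 408≤1387).
#5: not dominated.

#1, #3, #5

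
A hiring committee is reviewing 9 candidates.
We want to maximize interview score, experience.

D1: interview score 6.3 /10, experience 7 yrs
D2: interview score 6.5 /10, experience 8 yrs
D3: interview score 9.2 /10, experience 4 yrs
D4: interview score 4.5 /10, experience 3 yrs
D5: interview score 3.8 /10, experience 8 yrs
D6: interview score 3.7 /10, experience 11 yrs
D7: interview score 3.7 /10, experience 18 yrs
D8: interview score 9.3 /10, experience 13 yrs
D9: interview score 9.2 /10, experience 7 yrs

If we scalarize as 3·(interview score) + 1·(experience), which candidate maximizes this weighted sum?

D8

D1: 3·6.3 + 1·7 = 25.9
D2: 3·6.5 + 1·8 = 27.5
D3: 3·9.2 + 1·4 = 31.6
D4: 3·4.5 + 1·3 = 16.5
D5: 3·3.8 + 1·8 = 19.4
D6: 3·3.7 + 1·11 = 22.1
D7: 3·3.7 + 1·18 = 29.1
D8: 3·9.3 + 1·13 = 40.9
D9: 3·9.2 + 1·7 = 34.6
Highest: D8 at 40.9.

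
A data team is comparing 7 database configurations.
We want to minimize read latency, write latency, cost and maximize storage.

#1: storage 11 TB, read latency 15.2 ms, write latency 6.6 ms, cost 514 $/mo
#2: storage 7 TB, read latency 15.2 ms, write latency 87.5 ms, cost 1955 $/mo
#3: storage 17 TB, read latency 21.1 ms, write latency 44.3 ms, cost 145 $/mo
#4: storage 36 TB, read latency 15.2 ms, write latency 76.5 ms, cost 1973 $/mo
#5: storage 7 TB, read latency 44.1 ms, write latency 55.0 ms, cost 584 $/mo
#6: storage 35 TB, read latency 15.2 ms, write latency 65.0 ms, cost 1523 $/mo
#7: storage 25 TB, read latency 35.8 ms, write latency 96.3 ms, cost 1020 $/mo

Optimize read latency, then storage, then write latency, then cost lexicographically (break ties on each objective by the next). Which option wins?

#4

First minimize read latency: best is 15.2, kept {#1, #2, #4, #6}.
Then maximize storage: best is 36, kept {#4}.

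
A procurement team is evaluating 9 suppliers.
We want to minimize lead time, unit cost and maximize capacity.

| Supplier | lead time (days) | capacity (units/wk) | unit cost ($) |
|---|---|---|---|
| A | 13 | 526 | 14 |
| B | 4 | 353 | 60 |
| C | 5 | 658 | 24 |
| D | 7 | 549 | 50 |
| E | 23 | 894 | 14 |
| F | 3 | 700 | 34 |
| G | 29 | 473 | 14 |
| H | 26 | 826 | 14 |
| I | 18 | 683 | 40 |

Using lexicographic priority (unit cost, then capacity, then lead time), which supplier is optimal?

First minimize unit cost: best is 14, kept {A, E, G, H}.
Then maximize capacity: best is 894, kept {E}.

E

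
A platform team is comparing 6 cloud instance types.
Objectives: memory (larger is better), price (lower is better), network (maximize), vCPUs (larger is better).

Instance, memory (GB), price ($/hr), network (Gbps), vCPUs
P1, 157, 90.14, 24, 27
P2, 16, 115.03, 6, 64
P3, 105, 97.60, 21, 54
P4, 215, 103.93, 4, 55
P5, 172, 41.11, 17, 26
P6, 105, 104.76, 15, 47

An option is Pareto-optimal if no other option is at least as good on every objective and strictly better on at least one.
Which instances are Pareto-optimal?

P1: not dominated (best network).
P2: not dominated (best vCPUs).
P3: not dominated.
P4: not dominated (best memory).
P5: not dominated (best price).
P6: dominated by P3 (memory 105≥105, price 97.60≤104.76, network 21≥15, vCPUs 54≥47).

P1, P2, P3, P4, P5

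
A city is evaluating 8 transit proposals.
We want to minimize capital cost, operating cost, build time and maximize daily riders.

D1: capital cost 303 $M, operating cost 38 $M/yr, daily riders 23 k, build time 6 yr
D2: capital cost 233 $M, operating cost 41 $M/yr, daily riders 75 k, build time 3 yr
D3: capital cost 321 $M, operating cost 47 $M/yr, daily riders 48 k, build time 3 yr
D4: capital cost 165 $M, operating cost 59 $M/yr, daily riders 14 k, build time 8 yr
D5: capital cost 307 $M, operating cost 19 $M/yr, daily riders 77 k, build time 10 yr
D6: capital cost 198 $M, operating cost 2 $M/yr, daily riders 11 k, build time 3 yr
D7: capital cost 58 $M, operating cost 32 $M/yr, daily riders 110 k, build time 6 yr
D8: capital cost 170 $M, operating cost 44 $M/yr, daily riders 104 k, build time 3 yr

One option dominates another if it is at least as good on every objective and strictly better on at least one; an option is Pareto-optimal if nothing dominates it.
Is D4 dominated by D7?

D7 vs D4: capital cost 58≤165, operating cost 32≤59, daily riders 110≥14, build time 6≤8 — D7 is at least as good on every objective with at least one strict improvement.

Yes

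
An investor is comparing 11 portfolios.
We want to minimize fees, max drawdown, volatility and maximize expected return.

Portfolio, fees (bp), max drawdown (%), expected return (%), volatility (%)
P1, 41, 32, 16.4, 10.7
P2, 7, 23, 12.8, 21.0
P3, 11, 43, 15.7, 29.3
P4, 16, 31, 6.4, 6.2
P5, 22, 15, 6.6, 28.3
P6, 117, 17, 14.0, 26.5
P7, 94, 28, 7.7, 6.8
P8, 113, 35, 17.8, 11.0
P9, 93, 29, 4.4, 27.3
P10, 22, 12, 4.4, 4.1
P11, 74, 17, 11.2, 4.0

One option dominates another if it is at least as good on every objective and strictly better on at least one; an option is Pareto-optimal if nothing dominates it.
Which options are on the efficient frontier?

P1: not dominated.
P2: not dominated (best fees).
P3: not dominated.
P4: not dominated.
P5: not dominated.
P6: not dominated.
P7: dominated by P11 (fees 74≤94, max drawdown 17≤28, expected return 11.2≥7.7, volatility 4.0≤6.8).
P8: not dominated (best expected return).
P9: dominated by P2 (fees 7≤93, max drawdown 23≤29, expected return 12.8≥4.4, volatility 21.0≤27.3).
P10: not dominated (best max drawdown).
P11: not dominated (best volatility).

P1, P2, P3, P4, P5, P6, P8, P10, P11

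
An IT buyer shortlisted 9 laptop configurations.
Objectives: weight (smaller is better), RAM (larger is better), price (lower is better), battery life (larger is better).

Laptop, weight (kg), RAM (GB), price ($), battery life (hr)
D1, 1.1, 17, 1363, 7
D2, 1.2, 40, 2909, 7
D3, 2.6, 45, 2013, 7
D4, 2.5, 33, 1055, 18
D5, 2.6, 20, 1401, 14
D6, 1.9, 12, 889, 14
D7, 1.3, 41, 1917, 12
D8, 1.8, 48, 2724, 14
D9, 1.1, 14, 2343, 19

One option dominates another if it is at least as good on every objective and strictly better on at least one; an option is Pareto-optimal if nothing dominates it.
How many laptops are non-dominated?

D1: not dominated.
D2: not dominated.
D3: not dominated.
D4: not dominated.
D5: dominated by D4 (weight 2.5≤2.6, RAM 33≥20, price 1055≤1401, battery life 18≥14).
D6: not dominated (best price).
D7: not dominated.
D8: not dominated (best RAM).
D9: not dominated (best battery life).
Pareto-optimal: D1, D2, D3, D4, D6, D7, D8, D9 → 8.

8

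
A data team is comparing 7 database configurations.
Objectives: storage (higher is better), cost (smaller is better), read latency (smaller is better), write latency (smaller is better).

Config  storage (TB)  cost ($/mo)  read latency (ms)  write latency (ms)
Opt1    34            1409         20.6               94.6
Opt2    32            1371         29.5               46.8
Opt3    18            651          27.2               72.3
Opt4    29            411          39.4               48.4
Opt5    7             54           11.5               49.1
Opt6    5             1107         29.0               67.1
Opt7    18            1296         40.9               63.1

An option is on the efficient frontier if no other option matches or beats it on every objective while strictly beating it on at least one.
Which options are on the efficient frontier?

Opt1: not dominated (best storage).
Opt2: not dominated (best write latency).
Opt3: not dominated.
Opt4: not dominated.
Opt5: not dominated (best cost).
Opt6: dominated by Opt5 (storage 7≥5, cost 54≤1107, read latency 11.5≤29.0, write latency 49.1≤67.1).
Opt7: dominated by Opt4 (storage 29≥18, cost 411≤1296, read latency 39.4≤40.9, write latency 48.4≤63.1).

Opt1, Opt2, Opt3, Opt4, Opt5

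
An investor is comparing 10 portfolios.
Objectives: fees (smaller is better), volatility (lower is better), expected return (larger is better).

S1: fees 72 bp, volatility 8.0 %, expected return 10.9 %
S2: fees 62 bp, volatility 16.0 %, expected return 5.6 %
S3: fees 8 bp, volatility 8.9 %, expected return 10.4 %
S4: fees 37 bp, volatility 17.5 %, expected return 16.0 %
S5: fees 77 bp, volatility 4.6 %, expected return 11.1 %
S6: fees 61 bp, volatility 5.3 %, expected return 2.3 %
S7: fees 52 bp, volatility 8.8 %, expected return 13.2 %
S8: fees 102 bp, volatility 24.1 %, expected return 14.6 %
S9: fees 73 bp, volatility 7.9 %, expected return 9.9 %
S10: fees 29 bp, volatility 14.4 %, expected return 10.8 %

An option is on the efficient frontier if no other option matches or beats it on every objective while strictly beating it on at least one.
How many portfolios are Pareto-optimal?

8

S1: not dominated.
S2: dominated by S3 (fees 8≤62, volatility 8.9≤16.0, expected return 10.4≥5.6).
S3: not dominated (best fees).
S4: not dominated (best expected return).
S5: not dominated (best volatility).
S6: not dominated.
S7: not dominated.
S8: dominated by S4 (fees 37≤102, volatility 17.5≤24.1, expected return 16.0≥14.6).
S9: not dominated.
S10: not dominated.
Pareto-optimal: S1, S3, S4, S5, S6, S7, S9, S10 → 8.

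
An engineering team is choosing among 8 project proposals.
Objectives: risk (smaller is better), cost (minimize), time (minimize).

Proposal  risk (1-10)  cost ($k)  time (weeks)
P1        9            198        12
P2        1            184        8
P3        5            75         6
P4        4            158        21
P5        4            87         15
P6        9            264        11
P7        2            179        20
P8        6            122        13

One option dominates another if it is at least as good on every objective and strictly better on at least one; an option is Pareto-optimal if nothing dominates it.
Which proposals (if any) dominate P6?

P2: risk 1≤9, cost 184≤264, time 8≤11 — dominates P6.
P3: risk 5≤9, cost 75≤264, time 6≤11 — dominates P6.
Others (P1, P4, P5, P7, P8) are each worse than P6 on at least one objective.

P2, P3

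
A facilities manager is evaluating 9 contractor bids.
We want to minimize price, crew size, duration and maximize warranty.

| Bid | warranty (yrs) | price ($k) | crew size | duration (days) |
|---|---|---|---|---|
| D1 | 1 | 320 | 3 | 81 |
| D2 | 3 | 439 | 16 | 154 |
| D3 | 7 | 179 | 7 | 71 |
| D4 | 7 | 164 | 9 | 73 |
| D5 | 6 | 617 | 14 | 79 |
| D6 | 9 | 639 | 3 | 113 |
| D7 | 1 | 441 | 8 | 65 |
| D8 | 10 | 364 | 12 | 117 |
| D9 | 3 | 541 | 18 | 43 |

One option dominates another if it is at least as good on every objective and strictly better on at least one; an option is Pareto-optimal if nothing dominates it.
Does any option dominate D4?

D1: worse on warranty (1 vs 7).
D2: worse on warranty (3 vs 7).
D3: worse on price (179 vs 164).
D5: worse on warranty (6 vs 7).
D6: worse on price (639 vs 164).
D7: worse on warranty (1 vs 7).
D8: worse on price (364 vs 164).
D9: worse on warranty (3 vs 7).
No option is at least as good as D4 on every objective and strictly better on one.

No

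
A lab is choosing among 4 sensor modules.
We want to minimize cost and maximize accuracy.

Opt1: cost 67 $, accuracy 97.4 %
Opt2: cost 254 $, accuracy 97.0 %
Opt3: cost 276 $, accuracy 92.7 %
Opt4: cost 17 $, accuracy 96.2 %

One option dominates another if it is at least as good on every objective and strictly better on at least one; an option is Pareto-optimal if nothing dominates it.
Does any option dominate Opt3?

Opt1 vs Opt3: cost 67≤276, accuracy 97.4≥92.7 — Opt1 is at least as good on every objective and strictly better on at least one, so Opt1 dominates Opt3.

Yes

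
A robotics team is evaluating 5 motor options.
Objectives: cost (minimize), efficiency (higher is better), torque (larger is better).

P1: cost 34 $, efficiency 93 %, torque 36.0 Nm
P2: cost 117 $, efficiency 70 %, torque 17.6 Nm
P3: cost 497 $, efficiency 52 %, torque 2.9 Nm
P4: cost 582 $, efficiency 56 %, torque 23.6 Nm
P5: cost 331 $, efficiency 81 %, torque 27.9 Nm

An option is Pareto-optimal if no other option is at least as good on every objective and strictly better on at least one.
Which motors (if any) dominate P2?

P1

P1: cost 34≤117, efficiency 93≥70, torque 36.0≥17.6 — dominates P2.
Others (P3, P4, P5) are each worse than P2 on at least one objective.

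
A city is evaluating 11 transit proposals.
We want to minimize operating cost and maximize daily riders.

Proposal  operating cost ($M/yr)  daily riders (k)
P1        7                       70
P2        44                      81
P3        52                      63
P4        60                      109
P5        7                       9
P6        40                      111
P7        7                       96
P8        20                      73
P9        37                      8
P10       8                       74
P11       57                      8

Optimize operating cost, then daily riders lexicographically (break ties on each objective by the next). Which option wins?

P7

First minimize operating cost: best is 7, kept {P1, P5, P7}.
Then maximize daily riders: best is 96, kept {P7}.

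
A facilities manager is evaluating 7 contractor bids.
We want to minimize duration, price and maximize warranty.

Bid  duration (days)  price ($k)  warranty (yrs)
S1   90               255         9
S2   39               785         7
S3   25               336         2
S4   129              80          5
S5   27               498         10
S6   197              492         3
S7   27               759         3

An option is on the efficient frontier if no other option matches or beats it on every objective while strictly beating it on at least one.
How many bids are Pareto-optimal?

4

S1: not dominated.
S2: dominated by S5 (duration 27≤39, price 498≤785, warranty 10≥7).
S3: not dominated (best duration).
S4: not dominated (best price).
S5: not dominated (best warranty).
S6: dominated by S1 (duration 90≤197, price 255≤492, warranty 9≥3).
S7: dominated by S5 (duration 27≤27, price 498≤759, warranty 10≥3).
Pareto-optimal: S1, S3, S4, S5 → 4.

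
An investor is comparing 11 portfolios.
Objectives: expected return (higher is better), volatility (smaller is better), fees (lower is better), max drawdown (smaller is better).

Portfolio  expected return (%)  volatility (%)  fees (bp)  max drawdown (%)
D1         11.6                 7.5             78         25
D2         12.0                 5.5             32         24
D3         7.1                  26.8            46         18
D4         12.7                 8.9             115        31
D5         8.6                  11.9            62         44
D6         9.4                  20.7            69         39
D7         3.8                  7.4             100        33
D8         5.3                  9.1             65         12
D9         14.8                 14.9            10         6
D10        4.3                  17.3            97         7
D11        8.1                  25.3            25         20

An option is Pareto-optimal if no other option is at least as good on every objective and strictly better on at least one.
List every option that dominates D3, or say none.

D9

D9: expected return 14.8≥7.1, volatility 14.9≤26.8, fees 10≤46, max drawdown 6≤18 — dominates D3.
Others (D1, D2, D4, D5, D6, D7, D8, D10, D11) are each worse than D3 on at least one objective.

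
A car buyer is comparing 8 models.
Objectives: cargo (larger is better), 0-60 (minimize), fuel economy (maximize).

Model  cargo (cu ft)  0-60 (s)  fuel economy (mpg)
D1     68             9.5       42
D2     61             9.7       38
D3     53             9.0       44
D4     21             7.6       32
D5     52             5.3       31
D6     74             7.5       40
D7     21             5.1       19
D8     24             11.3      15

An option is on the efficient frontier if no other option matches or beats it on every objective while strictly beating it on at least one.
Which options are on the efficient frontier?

D1, D3, D5, D6, D7

D1: not dominated.
D2: dominated by D1 (cargo 68≥61, 0-60 9.5≤9.7, fuel economy 42≥38).
D3: not dominated (best fuel economy).
D4: dominated by D6 (cargo 74≥21, 0-60 7.5≤7.6, fuel economy 40≥32).
D5: not dominated.
D6: not dominated (best cargo).
D7: not dominated (best 0-60).
D8: dominated by D1 (cargo 68≥24, 0-60 9.5≤11.3, fuel economy 42≥15).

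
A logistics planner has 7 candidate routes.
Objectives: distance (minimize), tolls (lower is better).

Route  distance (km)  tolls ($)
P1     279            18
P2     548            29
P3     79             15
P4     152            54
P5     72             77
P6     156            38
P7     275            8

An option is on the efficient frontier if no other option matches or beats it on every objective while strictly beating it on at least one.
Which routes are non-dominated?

P1: dominated by P3 (distance 79≤279, tolls 15≤18).
P2: dominated by P1 (distance 279≤548, tolls 18≤29).
P3: not dominated.
P4: dominated by P3 (distance 79≤152, tolls 15≤54).
P5: not dominated (best distance).
P6: dominated by P3 (distance 79≤156, tolls 15≤38).
P7: not dominated (best tolls).

P3, P5, P7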